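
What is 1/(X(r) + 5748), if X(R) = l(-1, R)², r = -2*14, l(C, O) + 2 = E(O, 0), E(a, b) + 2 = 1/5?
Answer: 25/144061 ≈ 0.00017354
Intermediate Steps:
E(a, b) = -9/5 (E(a, b) = -2 + 1/5 = -2 + ⅕ = -9/5)
l(C, O) = -19/5 (l(C, O) = -2 - 9/5 = -19/5)
r = -28
X(R) = 361/25 (X(R) = (-19/5)² = 361/25)
1/(X(r) + 5748) = 1/(361/25 + 5748) = 1/(144061/25) = 25/144061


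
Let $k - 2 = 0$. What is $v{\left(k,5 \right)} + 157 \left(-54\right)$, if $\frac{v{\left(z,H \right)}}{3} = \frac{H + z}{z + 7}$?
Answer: $- \frac{25427}{3} \approx -8475.7$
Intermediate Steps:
$k = 2$ ($k = 2 + 0 = 2$)
$v{\left(z,H \right)} = \frac{3 \left(H + z\right)}{7 + z}$ ($v{\left(z,H \right)} = 3 \frac{H + z}{z + 7} = 3 \frac{H + z}{7 + z} = \frac{3 \left(H + z\right)}{7 + z}$)
$v{\left(k,5 \right)} + 157 \left(-54\right) = \frac{3 \left(5 + 2\right)}{7 + 2} + 157 \left(-54\right) = 3 \cdot \frac{1}{9} \cdot 7 - 8478 = \frac{7}{3} - 8478 = - \frac{25427}{3}$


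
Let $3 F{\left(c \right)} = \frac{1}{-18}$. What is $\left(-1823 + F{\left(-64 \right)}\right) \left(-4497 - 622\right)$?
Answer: $\frac{503929717}{54} \approx 9.332 \cdot 10^{6}$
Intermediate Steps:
$F{\left(c \right)} = - \frac{1}{54}$ ($F{\left(c \right)} = \frac{1}{3 \left(-18\right)} = \frac{1}{3} \left(- \frac{1}{18}\right) = - \frac{1}{54}$)
$\left(-1823 + F{\left(-64 \right)}\right) \left(-4497 - 622\right) = \left(-1823 - \frac{1}{54}\right) \left(-4497 - 622\right) = \left(- \frac{98443}{54}\right) \left(-5119\right) = \frac{503929717}{54}$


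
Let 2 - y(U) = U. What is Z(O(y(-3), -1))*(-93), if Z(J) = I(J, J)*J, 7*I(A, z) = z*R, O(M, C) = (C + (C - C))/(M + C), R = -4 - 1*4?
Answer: 93/14 ≈ 6.6429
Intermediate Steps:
R = -8 (R = -4 - 4 = -8)
y(U) = 2 - U
O(M, C) = C/(C + M) (O(M, C) = (C + 0)/(C + M) = C/(C + M))
I(A, z) = -8*z/7 (I(A, z) = (z*(-8))/7 = (-8*z)/7 = -8*z/7)
Z(J) = -8*J**2/7 (Z(J) = (-8*J/7)*J = -8*J**2/7)
Z(O(y(-3), -1))*(-93) = -8/(7*(-1 + (2 - 1*(-3)))**2)*(-93) = -8/(7*(-1 + (2 + 3))**2)*(-93) = -8/(7*(-1 + 5)**2)*(-93) = -8*(-1/4)**2/7*(-93) = -8/7*1/16*(-93) = -1/14*(-93) = 93/14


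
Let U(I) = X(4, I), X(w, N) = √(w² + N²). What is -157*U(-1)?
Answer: -157*√17 ≈ -647.33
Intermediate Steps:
X(w, N) = √(N² + w²)
U(I) = √(16 + I²) (U(I) = √(I² + 4²) = √(I² + 16) = √(16 + I²))
-157*U(-1) = -157*√(16 + (-1)²) = -157*√(16 + 1) = -157*√17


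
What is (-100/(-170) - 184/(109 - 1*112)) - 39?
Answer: 1169/51 ≈ 22.922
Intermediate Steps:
(-100/(-170) - 184/(109 - 1*112)) - 39 = (-100*(-1/170) - 184/(109 - 112)) - 39 = (10/17 - 184/(-3)) - 39 = (10/17 - 184*(-⅓)) - 39 = (10/17 + 184/3) - 39 = 3158/51 - 39 = 1169/51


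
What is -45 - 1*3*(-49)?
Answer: 102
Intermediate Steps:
-45 - 1*3*(-49) = -45 - 3*(-49) = -45 + 147 = 102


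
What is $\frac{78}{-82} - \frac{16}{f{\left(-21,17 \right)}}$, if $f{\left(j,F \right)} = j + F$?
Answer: $\frac{125}{41} \approx 3.0488$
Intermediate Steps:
$f{\left(j,F \right)} = F + j$
$\frac{78}{-82} - \frac{16}{f{\left(-21,17 \right)}} = \frac{78}{-82} - \frac{16}{17 - 21} = 78 \left(- \frac{1}{82}\right) - \frac{16}{-4} = - \frac{39}{41} - -4 = - \frac{39}{41} + 4 = \frac{125}{41}$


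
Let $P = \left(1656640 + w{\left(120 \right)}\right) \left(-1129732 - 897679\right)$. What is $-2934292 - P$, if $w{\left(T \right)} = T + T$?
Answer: $3359173803388$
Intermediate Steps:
$w{\left(T \right)} = 2 T$
$P = -3359176737680$ ($P = \left(1656640 + 2 \cdot 120\right) \left(-1129732 - 897679\right) = \left(1656640 + 240\right) \left(-2027411\right) = 1656880 \left(-2027411\right) = -3359176737680$)
$-2934292 - P = -2934292 - -3359176737680 = -2934292 + 3359176737680 = 3359173803388$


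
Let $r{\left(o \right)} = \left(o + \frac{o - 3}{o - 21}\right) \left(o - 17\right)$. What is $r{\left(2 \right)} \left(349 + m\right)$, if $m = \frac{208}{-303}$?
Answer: $- \frac{20580105}{1919} \approx -10724.0$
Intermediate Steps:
$m = - \frac{208}{303}$ ($m = 208 \left(- \frac{1}{303}\right) = - \frac{208}{303} \approx -0.68647$)
$r{\left(o \right)} = \left(-17 + o\right) \left(o + \frac{-3 + o}{-21 + o}\right)$ ($r{\left(o \right)} = \left(o + \frac{-3 + o}{-21 + o}\right) \left(-17 + o\right) = \left(-17 + o\right) \left(o + \frac{-3 + o}{-21 + o}\right)$)
$r{\left(2 \right)} \left(349 + m\right) = \frac{51 + 2^{3} - 37 \cdot 2^{2} + 337 \cdot 2}{-21 + 2} \left(349 - \frac{208}{303}\right) = \frac{51 + 8 - 148 + 674}{-19} \cdot \frac{105539}{303} = - \frac{51 + 8 - 148 + 674}{19} \cdot \frac{105539}{303} = \left(- \frac{1}{19}\right) 585 \cdot \frac{105539}{303} = \left(- \frac{585}{19}\right) \frac{105539}{303} = - \frac{20580105}{1919}$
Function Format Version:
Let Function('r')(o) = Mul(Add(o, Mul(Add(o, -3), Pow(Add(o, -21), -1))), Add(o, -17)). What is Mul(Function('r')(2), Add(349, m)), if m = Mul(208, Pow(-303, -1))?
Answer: Rational(-20580105, 1919) ≈ -10724.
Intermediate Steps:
m = Rational(-208, 303) (m = Mul(208, Rational(-1, 303)) = Rational(-208, 303) ≈ -0.68647)
Function('r')(o) = Mul(Add(-17, o), Add(o, Mul(Pow(Add(-21, o), -1), Add(-3, o)))) (Function('r')(o) = Mul(Add(o, Mul(Add(-3, o), Pow(Add(-21, o), -1))), Add(-17, o)) = Mul(Add(o, Mul(Pow(Add(-21, o), -1), Add(-3, o))), Add(-17, o)) = Mul(Add(-17, o), Add(o, Mul(Pow(Add(-21, o), -1), Add(-3, o)))))
Mul(Function('r')(2), Add(349, m)) = Mul(Mul(Pow(Add(-21, 2), -1), Add(51, Pow(2, 3), Mul(-37, Pow(2, 2)), Mul(337, 2))), Add(349, Rational(-208, 303))) = Mul(Mul(Pow(-19, -1), Add(51, 8, Mul(-37, 4), 674)), Rational(105539, 303)) = Mul(Mul(Rational(-1, 19), Add(51, 8, -148, 674)), Rational(105539, 303)) = Mul(Mul(Rational(-1, 19), 585), Rational(105539, 303)) = Mul(Rational(-585, 19), Rational(105539, 303)) = Rational(-20580105, 1919)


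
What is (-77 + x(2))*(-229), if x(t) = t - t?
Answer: 17633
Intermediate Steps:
x(t) = 0
(-77 + x(2))*(-229) = (-77 + 0)*(-229) = -77*(-229) = 17633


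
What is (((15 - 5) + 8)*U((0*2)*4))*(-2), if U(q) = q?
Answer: 0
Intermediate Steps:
(((15 - 5) + 8)*U((0*2)*4))*(-2) = (((15 - 5) + 8)*((0*2)*4))*(-2) = ((10 + 8)*(0*4))*(-2) = (18*0)*(-2) = 0*(-2) = 0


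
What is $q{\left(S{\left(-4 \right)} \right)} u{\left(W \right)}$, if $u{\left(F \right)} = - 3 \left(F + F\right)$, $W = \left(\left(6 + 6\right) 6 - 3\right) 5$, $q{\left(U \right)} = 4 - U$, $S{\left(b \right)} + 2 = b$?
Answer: $-20700$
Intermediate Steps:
$S{\left(b \right)} = -2 + b$
$W = 345$ ($W = \left(12 \cdot 6 - 3\right) 5 = \left(72 - 3\right) 5 = 69 \cdot 5 = 345$)
$u{\left(F \right)} = - 6 F$ ($u{\left(F \right)} = - 3 \cdot 2 F = - 6 F$)
$q{\left(S{\left(-4 \right)} \right)} u{\left(W \right)} = \left(4 - \left(-2 - 4\right)\right) \left(\left(-6\right) 345\right) = \left(4 - -6\right) \left(-2070\right) = \left(4 + 6\right) \left(-2070\right) = 10 \left(-2070\right) = -20700$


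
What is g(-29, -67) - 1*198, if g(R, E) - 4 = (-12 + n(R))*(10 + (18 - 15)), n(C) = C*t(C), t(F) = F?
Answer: 10583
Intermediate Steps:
n(C) = C² (n(C) = C*C = C²)
g(R, E) = -152 + 13*R² (g(R, E) = 4 + (-12 + R²)*(10 + (18 - 15)) = 4 + (-12 + R²)*(10 + 3) = 4 + (-12 + R²)*13 = 4 + (-156 + 13*R²) = -152 + 13*R²)
g(-29, -67) - 1*198 = (-152 + 13*(-29)²) - 1*198 = (-152 + 13*841) - 198 = (-152 + 10933) - 198 = 10781 - 198 = 10583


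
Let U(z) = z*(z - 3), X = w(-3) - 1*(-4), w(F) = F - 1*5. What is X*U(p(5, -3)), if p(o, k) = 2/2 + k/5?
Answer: 104/25 ≈ 4.1600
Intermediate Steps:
w(F) = -5 + F (w(F) = F - 5 = -5 + F)
X = -4 (X = (-5 - 3) - 1*(-4) = -8 + 4 = -4)
p(o, k) = 1 + k/5 (p(o, k) = 2*(½) + k*(⅕) = 1 + k/5)
U(z) = z*(-3 + z)
X*U(p(5, -3)) = -4*(1 + (⅕)*(-3))*(-3 + (1 + (⅕)*(-3))) = -4*(1 - ⅗)*(-3 + (1 - ⅗)) = -8*(-3 + ⅖)/5 = -8*(-13)/(5*5) = -4*(-26/25) = 104/25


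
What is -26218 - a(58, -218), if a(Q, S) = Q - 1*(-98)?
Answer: -26374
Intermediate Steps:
a(Q, S) = 98 + Q (a(Q, S) = Q + 98 = 98 + Q)
-26218 - a(58, -218) = -26218 - (98 + 58) = -26218 - 1*156 = -26218 - 156 = -26374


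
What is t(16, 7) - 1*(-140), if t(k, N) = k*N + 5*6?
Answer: 282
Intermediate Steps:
t(k, N) = 30 + N*k (t(k, N) = N*k + 30 = 30 + N*k)
t(16, 7) - 1*(-140) = (30 + 7*16) - 1*(-140) = (30 + 112) + 140 = 142 + 140 = 282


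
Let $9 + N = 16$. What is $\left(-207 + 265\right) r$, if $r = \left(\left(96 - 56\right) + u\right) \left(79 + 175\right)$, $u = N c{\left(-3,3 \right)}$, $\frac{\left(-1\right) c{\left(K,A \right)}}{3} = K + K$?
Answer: $2445512$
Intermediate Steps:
$c{\left(K,A \right)} = - 6 K$ ($c{\left(K,A \right)} = - 3 \left(K + K\right) = - 3 \cdot 2 K = - 6 K$)
$N = 7$ ($N = -9 + 16 = 7$)
$u = 126$ ($u = 7 \left(\left(-6\right) \left(-3\right)\right) = 7 \cdot 18 = 126$)
$r = 42164$ ($r = \left(\left(96 - 56\right) + 126\right) \left(79 + 175\right) = \left(40 + 126\right) 254 = 166 \cdot 254 = 42164$)
$\left(-207 + 265\right) r = \left(-207 + 265\right) 42164 = 58 \cdot 42164 = 2445512$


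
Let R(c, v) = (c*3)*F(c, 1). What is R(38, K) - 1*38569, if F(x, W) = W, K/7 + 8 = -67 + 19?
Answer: -38455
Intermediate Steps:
K = -392 (K = -56 + 7*(-67 + 19) = -56 + 7*(-48) = -56 - 336 = -392)
R(c, v) = 3*c (R(c, v) = (c*3)*1 = (3*c)*1 = 3*c)
R(38, K) - 1*38569 = 3*38 - 1*38569 = 114 - 38569 = -38455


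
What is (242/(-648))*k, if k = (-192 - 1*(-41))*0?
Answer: 0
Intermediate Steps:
k = 0 (k = (-192 + 41)*0 = -151*0 = 0)
(242/(-648))*k = (242/(-648))*0 = (242*(-1/648))*0 = -121/324*0 = 0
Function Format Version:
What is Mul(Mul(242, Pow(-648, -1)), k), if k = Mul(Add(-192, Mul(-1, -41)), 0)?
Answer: 0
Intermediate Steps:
k = 0 (k = Mul(Add(-192, 41), 0) = Mul(-151, 0) = 0)
Mul(Mul(242, Pow(-648, -1)), k) = Mul(Mul(242, Pow(-648, -1)), 0) = Mul(Mul(242, Rational(-1, 648)), 0) = Mul(Rational(-121, 324), 0) = 0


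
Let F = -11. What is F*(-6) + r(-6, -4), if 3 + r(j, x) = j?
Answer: 57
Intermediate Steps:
r(j, x) = -3 + j
F*(-6) + r(-6, -4) = -11*(-6) + (-3 - 6) = 66 - 9 = 57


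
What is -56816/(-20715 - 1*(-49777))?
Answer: -28408/14531 ≈ -1.9550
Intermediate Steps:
-56816/(-20715 - 1*(-49777)) = -56816/(-20715 + 49777) = -56816/29062 = -56816*1/29062 = -28408/14531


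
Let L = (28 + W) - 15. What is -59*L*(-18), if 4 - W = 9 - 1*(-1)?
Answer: 7434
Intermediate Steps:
W = -6 (W = 4 - (9 - 1*(-1)) = 4 - (9 + 1) = 4 - 1*10 = 4 - 10 = -6)
L = 7 (L = (28 - 6) - 15 = 22 - 15 = 7)
-59*L*(-18) = -59*7*(-18) = -413*(-18) = 7434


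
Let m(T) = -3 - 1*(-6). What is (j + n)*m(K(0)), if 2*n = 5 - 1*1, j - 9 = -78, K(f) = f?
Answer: -201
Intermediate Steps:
m(T) = 3 (m(T) = -3 + 6 = 3)
j = -69 (j = 9 - 78 = -69)
n = 2 (n = (5 - 1*1)/2 = (5 - 1)/2 = (1/2)*4 = 2)
(j + n)*m(K(0)) = (-69 + 2)*3 = -67*3 = -201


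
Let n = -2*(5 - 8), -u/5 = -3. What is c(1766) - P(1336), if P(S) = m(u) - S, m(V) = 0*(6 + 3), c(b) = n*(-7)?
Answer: 1294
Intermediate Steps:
u = 15 (u = -5*(-3) = 15)
n = 6 (n = -2*(-3) = 6)
c(b) = -42 (c(b) = 6*(-7) = -42)
m(V) = 0 (m(V) = 0*9 = 0)
P(S) = -S (P(S) = 0 - S = -S)
c(1766) - P(1336) = -42 - (-1)*1336 = -42 - 1*(-1336) = -42 + 1336 = 1294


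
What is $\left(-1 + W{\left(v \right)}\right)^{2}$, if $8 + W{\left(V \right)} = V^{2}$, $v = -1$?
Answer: $64$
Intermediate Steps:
$W{\left(V \right)} = -8 + V^{2}$
$\left(-1 + W{\left(v \right)}\right)^{2} = \left(-1 - \left(8 - \left(-1\right)^{2}\right)\right)^{2} = \left(-1 + \left(-8 + 1\right)\right)^{2} = \left(-1 - 7\right)^{2} = \left(-8\right)^{2} = 64$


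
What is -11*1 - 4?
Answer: -15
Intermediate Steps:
-11*1 - 4 = -11 - 4 = -15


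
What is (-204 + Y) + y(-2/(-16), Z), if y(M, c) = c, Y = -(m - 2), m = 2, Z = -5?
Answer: -209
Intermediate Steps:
Y = 0 (Y = -(2 - 2) = -1*0 = 0)
(-204 + Y) + y(-2/(-16), Z) = (-204 + 0) - 5 = -204 - 5 = -209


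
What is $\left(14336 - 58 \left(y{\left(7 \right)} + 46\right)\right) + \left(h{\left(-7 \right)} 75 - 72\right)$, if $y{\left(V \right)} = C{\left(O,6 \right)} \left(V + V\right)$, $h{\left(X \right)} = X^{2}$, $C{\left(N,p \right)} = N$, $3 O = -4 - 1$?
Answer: $\frac{49873}{3} \approx 16624.0$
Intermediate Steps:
$O = - \frac{5}{3}$ ($O = \frac{-4 - 1}{3} = \frac{1}{3} \left(-5\right) = - \frac{5}{3} \approx -1.6667$)
$y{\left(V \right)} = - \frac{10 V}{3}$ ($y{\left(V \right)} = - \frac{5 \left(V + V\right)}{3} = - \frac{5 \cdot 2 V}{3} = - \frac{10 V}{3}$)
$\left(14336 - 58 \left(y{\left(7 \right)} + 46\right)\right) + \left(h{\left(-7 \right)} 75 - 72\right) = \left(14336 - 58 \left(\left(- \frac{10}{3}\right) 7 + 46\right)\right) - \left(72 - \left(-7\right)^{2} \cdot 75\right) = \left(14336 - 58 \left(- \frac{70}{3} + 46\right)\right) + \left(49 \cdot 75 - 72\right) = \left(14336 - \frac{3944}{3}\right) + \left(3675 - 72\right) = \left(14336 - \frac{3944}{3}\right) + 3603 = \frac{39064}{3} + 3603 = \frac{49873}{3}$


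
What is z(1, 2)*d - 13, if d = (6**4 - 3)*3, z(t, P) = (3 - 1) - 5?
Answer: -11650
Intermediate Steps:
z(t, P) = -3 (z(t, P) = 2 - 5 = -3)
d = 3879 (d = (1296 - 3)*3 = 1293*3 = 3879)
z(1, 2)*d - 13 = -3*3879 - 13 = -11637 - 13 = -11650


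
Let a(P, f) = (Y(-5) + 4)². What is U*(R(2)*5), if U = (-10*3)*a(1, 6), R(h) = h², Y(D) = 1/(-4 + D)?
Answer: -245000/27 ≈ -9074.1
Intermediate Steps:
a(P, f) = 1225/81 (a(P, f) = (1/(-4 - 5) + 4)² = (1/(-9) + 4)² = (-⅑ + 4)² = (35/9)² = 1225/81)
U = -12250/27 (U = -10*3*(1225/81) = -30*1225/81 = -12250/27 ≈ -453.70)
U*(R(2)*5) = -12250*2²*5/27 = -49000*5/27 = -12250/27*20 = -245000/27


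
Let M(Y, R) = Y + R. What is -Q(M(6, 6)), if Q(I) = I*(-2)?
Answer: 24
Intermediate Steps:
M(Y, R) = R + Y
Q(I) = -2*I
-Q(M(6, 6)) = -(-2)*(6 + 6) = -(-2)*12 = -1*(-24) = 24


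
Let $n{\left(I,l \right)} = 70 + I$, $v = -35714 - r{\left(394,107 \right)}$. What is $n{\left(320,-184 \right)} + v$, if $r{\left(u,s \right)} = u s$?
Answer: $-77482$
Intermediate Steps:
$r{\left(u,s \right)} = s u$
$v = -77872$ ($v = -35714 - 107 \cdot 394 = -35714 - 42158 = -77872$)
$n{\left(320,-184 \right)} + v = \left(70 + 320\right) - 77872 = 390 - 77872 = -77482$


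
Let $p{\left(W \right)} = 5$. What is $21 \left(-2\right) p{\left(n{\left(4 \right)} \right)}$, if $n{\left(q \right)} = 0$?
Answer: $-210$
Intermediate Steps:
$21 \left(-2\right) p{\left(n{\left(4 \right)} \right)} = 21 \left(-2\right) 5 = \left(-42\right) 5 = -210$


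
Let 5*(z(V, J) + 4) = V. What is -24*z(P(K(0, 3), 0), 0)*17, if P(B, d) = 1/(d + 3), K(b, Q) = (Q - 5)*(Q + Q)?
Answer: 8024/5 ≈ 1604.8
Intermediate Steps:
K(b, Q) = 2*Q*(-5 + Q) (K(b, Q) = (-5 + Q)*(2*Q) = 2*Q*(-5 + Q))
P(B, d) = 1/(3 + d)
z(V, J) = -4 + V/5
-24*z(P(K(0, 3), 0), 0)*17 = -24*(-4 + 1/(5*(3 + 0)))*17 = -24*(-4 + (⅕)/3)*17 = -24*(-4 + (⅕)*(⅓))*17 = -24*(-4 + 1/15)*17 = -24*(-59/15)*17 = (472/5)*17 = 8024/5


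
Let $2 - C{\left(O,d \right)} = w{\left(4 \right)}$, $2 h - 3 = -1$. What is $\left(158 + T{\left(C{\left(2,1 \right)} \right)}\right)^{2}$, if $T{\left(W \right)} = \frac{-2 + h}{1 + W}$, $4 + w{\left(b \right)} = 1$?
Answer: $\frac{896809}{36} \approx 24911.0$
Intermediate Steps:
$h = 1$ ($h = \frac{3}{2} + \frac{1}{2} \left(-1\right) = \frac{3}{2} - \frac{1}{2} = 1$)
$w{\left(b \right)} = -3$ ($w{\left(b \right)} = -4 + 1 = -3$)
$C{\left(O,d \right)} = 5$ ($C{\left(O,d \right)} = 2 - -3 = 2 + 3 = 5$)
$T{\left(W \right)} = - \frac{1}{1 + W}$ ($T{\left(W \right)} = \frac{-2 + 1}{1 + W} = - \frac{1}{1 + W}$)
$\left(158 + T{\left(C{\left(2,1 \right)} \right)}\right)^{2} = \left(158 - \frac{1}{1 + 5}\right)^{2} = \left(158 - \frac{1}{6}\right)^{2} = \left(\frac{947}{6}\right)^{2} = \frac{896809}{36}$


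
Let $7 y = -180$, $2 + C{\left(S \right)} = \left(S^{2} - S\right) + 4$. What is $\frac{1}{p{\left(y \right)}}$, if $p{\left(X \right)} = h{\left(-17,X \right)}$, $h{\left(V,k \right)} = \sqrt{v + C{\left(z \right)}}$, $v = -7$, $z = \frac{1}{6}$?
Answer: $- \frac{6 i \sqrt{185}}{185} \approx - 0.44113 i$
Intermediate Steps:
$z = \frac{1}{6} \approx 0.16667$
$C{\left(S \right)} = 2 + S^{2} - S$ ($C{\left(S \right)} = -2 + \left(\left(S^{2} - S\right) + 4\right) = -2 + \left(4 + S^{2} - S\right) = 2 + S^{2} - S$)
$h{\left(V,k \right)} = \frac{i \sqrt{185}}{6}$ ($h{\left(V,k \right)} = \sqrt{-7 + \left(2 + \left(\frac{1}{6}\right)^{2} - \frac{1}{6}\right)} = \sqrt{-7 + \left(2 + \frac{1}{36} - \frac{1}{6}\right)} = \sqrt{-7 + \frac{67}{36}} = \sqrt{- \frac{185}{36}} = \frac{i \sqrt{185}}{6}$)
$y = - \frac{180}{7}$ ($y = \frac{1}{7} \left(-180\right) = - \frac{180}{7} \approx -25.714$)
$p{\left(X \right)} = \frac{i \sqrt{185}}{6}$
$\frac{1}{p{\left(y \right)}} = \frac{1}{\frac{1}{6} i \sqrt{185}} = - \frac{6 i \sqrt{185}}{185}$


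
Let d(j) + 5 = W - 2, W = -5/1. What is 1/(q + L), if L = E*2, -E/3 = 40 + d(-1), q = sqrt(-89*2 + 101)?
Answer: -24/4043 - I*sqrt(77)/28301 ≈ -0.0059362 - 0.00031006*I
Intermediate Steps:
W = -5 (W = -5*1 = -5)
q = I*sqrt(77) (q = sqrt(-178 + 101) = sqrt(-77) = I*sqrt(77) ≈ 8.775*I)
d(j) = -12 (d(j) = -5 + (-5 - 2) = -5 - 7 = -12)
E = -84 (E = -3*(40 - 12) = -3*28 = -84)
L = -168 (L = -84*2 = -168)
1/(q + L) = 1/(I*sqrt(77) - 168) = 1/(-168 + I*sqrt(77))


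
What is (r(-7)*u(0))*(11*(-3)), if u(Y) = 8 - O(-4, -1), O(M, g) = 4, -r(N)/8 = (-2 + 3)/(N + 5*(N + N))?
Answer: -96/7 ≈ -13.714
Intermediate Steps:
r(N) = -8/(11*N) (r(N) = -8*(-2 + 3)/(N + 5*(N + N)) = -8/(N + 5*(2*N)) = -8/(N + 10*N) = -8/(11*N))
u(Y) = 4 (u(Y) = 8 - 1*4 = 8 - 4 = 4)
(r(-7)*u(0))*(11*(-3)) = (-8/11/(-7)*4)*(11*(-3)) = (-8/11*(-⅐)*4)*(-33) = ((8/77)*4)*(-33) = (32/77)*(-33) = -96/7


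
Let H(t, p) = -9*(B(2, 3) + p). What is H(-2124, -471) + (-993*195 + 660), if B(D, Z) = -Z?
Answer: -188709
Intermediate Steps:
H(t, p) = 27 - 9*p (H(t, p) = -9*(-1*3 + p) = -9*(-3 + p) = 27 - 9*p)
H(-2124, -471) + (-993*195 + 660) = (27 - 9*(-471)) + (-993*195 + 660) = (27 + 4239) + (-193635 + 660) = 4266 - 192975 = -188709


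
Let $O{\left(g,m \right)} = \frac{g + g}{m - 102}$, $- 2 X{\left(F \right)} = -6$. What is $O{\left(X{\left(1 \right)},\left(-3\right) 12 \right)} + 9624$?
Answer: $\frac{221351}{23} \approx 9624.0$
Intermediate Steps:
$X{\left(F \right)} = 3$ ($X{\left(F \right)} = \left(- \frac{1}{2}\right) \left(-6\right) = 3$)
$O{\left(g,m \right)} = \frac{2 g}{-102 + m}$
$O{\left(X{\left(1 \right)},\left(-3\right) 12 \right)} + 9624 = 2 \cdot 3 \frac{1}{-102 - 36} + 9624 = 2 \cdot 3 \frac{1}{-138} + 9624 = 2 \cdot 3 \left(- \frac{1}{138}\right) + 9624 = - \frac{1}{23} + 9624 = \frac{221351}{23}$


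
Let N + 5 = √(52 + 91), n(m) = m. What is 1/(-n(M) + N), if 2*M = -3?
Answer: 14/523 + 4*√143/523 ≈ 0.11823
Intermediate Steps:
M = -3/2 (M = (½)*(-3) = -3/2 ≈ -1.5000)
N = -5 + √143 (N = -5 + √(52 + 91) = -5 + √143 ≈ 6.9583)
1/(-n(M) + N) = 1/(-1*(-3/2) + (-5 + √143)) = 1/(3/2 + (-5 + √143)) = 1/(-7/2 + √143)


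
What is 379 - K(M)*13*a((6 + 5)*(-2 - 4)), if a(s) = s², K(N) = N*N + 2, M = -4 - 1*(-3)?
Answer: -169505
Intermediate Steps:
M = -1 (M = -4 + 3 = -1)
K(N) = 2 + N² (K(N) = N² + 2 = 2 + N²)
379 - K(M)*13*a((6 + 5)*(-2 - 4)) = 379 - (2 + (-1)²)*13*((6 + 5)*(-2 - 4))² = 379 - (2 + 1)*13*(11*(-6))² = 379 - 3*13*(-66)² = 379 - 39*4356 = 379 - 1*169884 = 379 - 169884 = -169505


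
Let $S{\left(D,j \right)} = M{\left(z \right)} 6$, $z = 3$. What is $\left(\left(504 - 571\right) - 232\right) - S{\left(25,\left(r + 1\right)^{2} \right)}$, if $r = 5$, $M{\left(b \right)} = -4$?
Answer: $-275$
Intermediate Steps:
$S{\left(D,j \right)} = -24$ ($S{\left(D,j \right)} = \left(-4\right) 6 = -24$)
$\left(\left(504 - 571\right) - 232\right) - S{\left(25,\left(r + 1\right)^{2} \right)} = \left(\left(504 - 571\right) - 232\right) - -24 = \left(-67 - 232\right) + 24 = -299 + 24 = -275$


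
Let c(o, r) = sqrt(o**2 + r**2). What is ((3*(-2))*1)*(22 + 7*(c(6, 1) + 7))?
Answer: -426 - 42*sqrt(37) ≈ -681.48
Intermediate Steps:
((3*(-2))*1)*(22 + 7*(c(6, 1) + 7)) = ((3*(-2))*1)*(22 + 7*(sqrt(6**2 + 1**2) + 7)) = (-6*1)*(22 + 7*(sqrt(36 + 1) + 7)) = -6*(22 + 7*(sqrt(37) + 7)) = -6*(22 + 7*(7 + sqrt(37))) = -6*(22 + (49 + 7*sqrt(37))) = -6*(71 + 7*sqrt(37)) = -426 - 42*sqrt(37)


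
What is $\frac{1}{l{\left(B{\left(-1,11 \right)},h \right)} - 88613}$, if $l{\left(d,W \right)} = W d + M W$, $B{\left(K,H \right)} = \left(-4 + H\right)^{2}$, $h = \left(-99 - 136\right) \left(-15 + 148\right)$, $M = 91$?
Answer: $- \frac{1}{4464313} \approx -2.24 \cdot 10^{-7}$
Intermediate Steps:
$h = -31255$ ($h = \left(-235\right) 133 = -31255$)
$l{\left(d,W \right)} = 91 W + W d$ ($l{\left(d,W \right)} = W d + 91 W = 91 W + W d$)
$\frac{1}{l{\left(B{\left(-1,11 \right)},h \right)} - 88613} = \frac{1}{- 31255 \left(91 + \left(-4 + 11\right)^{2}\right) - 88613} = \frac{1}{- 31255 \left(91 + 7^{2}\right) - 88613} = \frac{1}{- 31255 \left(91 + 49\right) - 88613} = \frac{1}{\left(-31255\right) 140 - 88613} = \frac{1}{-4375700 - 88613} = \frac{1}{-4464313} = - \frac{1}{4464313}$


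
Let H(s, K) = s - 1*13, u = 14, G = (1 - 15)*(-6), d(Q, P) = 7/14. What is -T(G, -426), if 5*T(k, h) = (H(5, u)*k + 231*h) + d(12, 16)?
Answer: 39631/2 ≈ 19816.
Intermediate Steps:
d(Q, P) = ½ (d(Q, P) = 7*(1/14) = ½)
G = 84 (G = -14*(-6) = 84)
H(s, K) = -13 + s (H(s, K) = s - 13 = -13 + s)
T(k, h) = ⅒ - 8*k/5 + 231*h/5 (T(k, h) = (((-13 + 5)*k + 231*h) + ½)/5 = ((-8*k + 231*h) + ½)/5 = (½ - 8*k + 231*h)/5 = ⅒ - 8*k/5 + 231*h/5)
-T(G, -426) = -(⅒ - 8/5*84 + (231/5)*(-426)) = -(⅒ - 672/5 - 98406/5) = -1*(-39631/2) = 39631/2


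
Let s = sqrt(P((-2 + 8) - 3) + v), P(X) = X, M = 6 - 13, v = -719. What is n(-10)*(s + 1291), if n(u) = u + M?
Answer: -21947 - 34*I*sqrt(179) ≈ -21947.0 - 454.89*I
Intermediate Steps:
M = -7
n(u) = -7 + u (n(u) = u - 7 = -7 + u)
s = 2*I*sqrt(179) (s = sqrt(((-2 + 8) - 3) - 719) = sqrt((6 - 3) - 719) = sqrt(3 - 719) = sqrt(-716) = 2*I*sqrt(179) ≈ 26.758*I)
n(-10)*(s + 1291) = (-7 - 10)*(2*I*sqrt(179) + 1291) = -17*(1291 + 2*I*sqrt(179)) = -21947 - 34*I*sqrt(179)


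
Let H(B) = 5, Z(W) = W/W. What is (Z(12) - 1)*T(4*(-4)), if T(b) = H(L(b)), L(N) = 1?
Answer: 0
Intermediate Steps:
Z(W) = 1
T(b) = 5
(Z(12) - 1)*T(4*(-4)) = (1 - 1)*5 = 0*5 = 0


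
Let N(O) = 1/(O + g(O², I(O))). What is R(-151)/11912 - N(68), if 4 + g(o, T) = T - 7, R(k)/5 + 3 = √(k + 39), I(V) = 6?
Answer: -12857/750456 + 5*I*√7/2978 ≈ -0.017132 + 0.0044422*I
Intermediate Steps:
R(k) = -15 + 5*√(39 + k) (R(k) = -15 + 5*√(k + 39) = -15 + 5*√(39 + k))
g(o, T) = -11 + T (g(o, T) = -4 + (T - 7) = -4 + (-7 + T) = -11 + T)
N(O) = 1/(-5 + O) (N(O) = 1/(O + (-11 + 6)) = 1/(O - 5) = 1/(-5 + O))
R(-151)/11912 - N(68) = (-15 + 5*√(39 - 151))/11912 - 1/(-5 + 68) = (-15 + 5*√(-112))*(1/11912) - 1/63 = (-15 + 5*(4*I*√7))*(1/11912) - 1*1/63 = (-15 + 20*I*√7)*(1/11912) - 1/63 = (-15/11912 + 5*I*√7/2978) - 1/63 = -12857/750456 + 5*I*√7/2978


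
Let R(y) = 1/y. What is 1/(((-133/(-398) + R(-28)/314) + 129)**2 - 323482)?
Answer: -3061128153664/939015453551760247 ≈ -3.2599e-6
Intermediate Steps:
1/(((-133/(-398) + R(-28)/314) + 129)**2 - 323482) = 1/(((-133/(-398) + 1/(-28*314)) + 129)**2 - 323482) = 1/(((-133*(-1/398) - 1/28*1/314) + 129)**2 - 323482) = 1/(((133/398 - 1/8792) + 129)**2 - 323482) = 1/((584469/1749608 + 129)**2 - 323482) = 1/((226283901/1749608)**2 - 323482) = 1/(51204403851777801/3061128153664 - 323482) = 1/(-939015453551760247/3061128153664) = -3061128153664/939015453551760247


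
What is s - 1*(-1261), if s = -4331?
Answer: -3070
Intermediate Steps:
s - 1*(-1261) = -4331 - 1*(-1261) = -4331 + 1261 = -3070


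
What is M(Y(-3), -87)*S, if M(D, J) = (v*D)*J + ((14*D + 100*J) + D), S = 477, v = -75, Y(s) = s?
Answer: -13508640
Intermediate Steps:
M(D, J) = 15*D + 100*J - 75*D*J (M(D, J) = (-75*D)*J + ((14*D + 100*J) + D) = -75*D*J + (15*D + 100*J) = 15*D + 100*J - 75*D*J)
M(Y(-3), -87)*S = (15*(-3) + 100*(-87) - 75*(-3)*(-87))*477 = (-45 - 8700 - 19575)*477 = -28320*477 = -13508640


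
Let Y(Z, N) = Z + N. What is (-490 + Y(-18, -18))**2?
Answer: 276676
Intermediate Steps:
Y(Z, N) = N + Z
(-490 + Y(-18, -18))**2 = (-490 + (-18 - 18))**2 = (-490 - 36)**2 = (-526)**2 = 276676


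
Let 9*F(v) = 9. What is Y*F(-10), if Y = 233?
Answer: 233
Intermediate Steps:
F(v) = 1 (F(v) = (1/9)*9 = 1)
Y*F(-10) = 233*1 = 233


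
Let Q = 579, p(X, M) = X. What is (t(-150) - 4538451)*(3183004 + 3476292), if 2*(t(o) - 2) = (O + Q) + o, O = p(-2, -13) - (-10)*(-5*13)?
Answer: -30223617783408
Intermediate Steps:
O = -652 (O = -2 - (-10)*(-5*13) = -2 - (-10)*(-65) = -2 - 1*650 = -2 - 650 = -652)
t(o) = -69/2 + o/2 (t(o) = 2 + ((-652 + 579) + o)/2 = 2 + (-73 + o)/2 = 2 + (-73/2 + o/2) = -69/2 + o/2)
(t(-150) - 4538451)*(3183004 + 3476292) = ((-69/2 + (½)*(-150)) - 4538451)*(3183004 + 3476292) = ((-69/2 - 75) - 4538451)*6659296 = (-219/2 - 4538451)*6659296 = -9077121/2*6659296 = -30223617783408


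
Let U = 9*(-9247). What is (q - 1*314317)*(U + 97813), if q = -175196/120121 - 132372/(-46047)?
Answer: -8455128861256377870/1843737229 ≈ -4.5859e+9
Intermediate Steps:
U = -83223
q = 2611135600/1843737229 (q = -175196*1/120121 - 132372*(-1/46047) = -175196/120121 + 44124/15349 = 2611135600/1843737229 ≈ 1.4162)
(q - 1*314317)*(U + 97813) = (2611135600/1843737229 - 1*314317)*(-83223 + 97813) = (2611135600/1843737229 - 314317)*14590 = -579515343471993/1843737229*14590 = -8455128861256377870/1843737229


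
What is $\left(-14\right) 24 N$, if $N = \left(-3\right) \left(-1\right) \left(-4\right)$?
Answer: $4032$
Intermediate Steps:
$N = -12$ ($N = 3 \left(-4\right) = -12$)
$\left(-14\right) 24 N = \left(-14\right) 24 \left(-12\right) = \left(-336\right) \left(-12\right) = 4032$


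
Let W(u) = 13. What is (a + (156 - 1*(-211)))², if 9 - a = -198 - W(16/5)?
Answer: 344569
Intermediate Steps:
a = 220 (a = 9 - (-198 - 1*13) = 9 - (-198 - 13) = 9 - 1*(-211) = 9 + 211 = 220)
(a + (156 - 1*(-211)))² = (220 + (156 - 1*(-211)))² = (220 + (156 + 211))² = (220 + 367)² = 587² = 344569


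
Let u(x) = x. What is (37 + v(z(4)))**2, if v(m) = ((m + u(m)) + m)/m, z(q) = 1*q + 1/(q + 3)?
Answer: 1600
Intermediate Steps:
z(q) = q + 1/(3 + q)
v(m) = 3 (v(m) = ((m + m) + m)/m = (2*m + m)/m = (3*m)/m = 3)
(37 + v(z(4)))**2 = (37 + 3)**2 = 40**2 = 1600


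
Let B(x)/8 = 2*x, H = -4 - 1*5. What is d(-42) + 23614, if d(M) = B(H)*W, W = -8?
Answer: 24766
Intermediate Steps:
H = -9 (H = -4 - 5 = -9)
B(x) = 16*x (B(x) = 8*(2*x) = 16*x)
d(M) = 1152 (d(M) = (16*(-9))*(-8) = -144*(-8) = 1152)
d(-42) + 23614 = 1152 + 23614 = 24766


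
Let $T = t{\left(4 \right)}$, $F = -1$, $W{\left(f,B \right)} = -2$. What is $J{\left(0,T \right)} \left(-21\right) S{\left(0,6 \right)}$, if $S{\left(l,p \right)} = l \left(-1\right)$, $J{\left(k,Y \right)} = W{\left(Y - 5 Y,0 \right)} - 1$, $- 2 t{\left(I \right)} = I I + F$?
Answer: $0$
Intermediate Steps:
$t{\left(I \right)} = \frac{1}{2} - \frac{I^{2}}{2}$ ($t{\left(I \right)} = - \frac{I I - 1}{2} = - \frac{I^{2} - 1}{2} = - \frac{-1 + I^{2}}{2} = \frac{1}{2} - \frac{I^{2}}{2}$)
$T = - \frac{15}{2}$ ($T = \frac{1}{2} - \frac{4^{2}}{2} = \frac{1}{2} - 8 = - \frac{15}{2} \approx -7.5$)
$J{\left(k,Y \right)} = -3$ ($J{\left(k,Y \right)} = -2 - 1 = -3$)
$S{\left(l,p \right)} = - l$
$J{\left(0,T \right)} \left(-21\right) S{\left(0,6 \right)} = \left(-3\right) \left(-21\right) \left(\left(-1\right) 0\right) = 63 \cdot 0 = 0$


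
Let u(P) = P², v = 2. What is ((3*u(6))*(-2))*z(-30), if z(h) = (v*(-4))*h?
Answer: -51840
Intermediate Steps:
z(h) = -8*h (z(h) = (2*(-4))*h = -8*h)
((3*u(6))*(-2))*z(-30) = ((3*6²)*(-2))*(-8*(-30)) = ((3*36)*(-2))*240 = (108*(-2))*240 = -216*240 = -51840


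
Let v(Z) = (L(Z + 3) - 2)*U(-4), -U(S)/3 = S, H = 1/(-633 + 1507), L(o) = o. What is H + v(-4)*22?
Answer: -692207/874 ≈ -792.00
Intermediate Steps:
H = 1/874 ≈ 0.0011442
U(S) = -3*S
v(Z) = 12 + 12*Z (v(Z) = ((Z + 3) - 2)*(-3*(-4)) = ((3 + Z) - 2)*12 = (1 + Z)*12 = 12 + 12*Z)
H + v(-4)*22 = 1/874 + (12 + 12*(-4))*22 = 1/874 + (12 - 48)*22 = 1/874 - 36*22 = 1/874 - 792 = -692207/874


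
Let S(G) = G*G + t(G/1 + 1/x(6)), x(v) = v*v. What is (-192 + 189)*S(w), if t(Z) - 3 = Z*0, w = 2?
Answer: -21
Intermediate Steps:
x(v) = v²
t(Z) = 3 (t(Z) = 3 + Z*0 = 3 + 0 = 3)
S(G) = 3 + G² (S(G) = G*G + 3 = G² + 3 = 3 + G²)
(-192 + 189)*S(w) = (-192 + 189)*(3 + 2²) = -3*(3 + 4) = -3*7 = -21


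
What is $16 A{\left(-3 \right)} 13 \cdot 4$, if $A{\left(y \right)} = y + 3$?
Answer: $0$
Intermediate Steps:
$A{\left(y \right)} = 3 + y$
$16 A{\left(-3 \right)} 13 \cdot 4 = 16 \left(3 - 3\right) 13 \cdot 4 = 16 \cdot 0 \cdot 13 \cdot 4 = 16 \cdot 0 \cdot 4 = 0 \cdot 4 = 0$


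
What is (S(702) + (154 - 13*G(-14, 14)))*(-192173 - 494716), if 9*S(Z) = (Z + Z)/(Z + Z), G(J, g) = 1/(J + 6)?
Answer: -855787373/8 ≈ -1.0697e+8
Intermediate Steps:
G(J, g) = 1/(6 + J)
S(Z) = ⅑ (S(Z) = ((Z + Z)/(Z + Z))/9 = ((2*Z)/((2*Z)))/9 = ((2*Z)*(1/(2*Z)))/9 = (⅑)*1 = ⅑)
(S(702) + (154 - 13*G(-14, 14)))*(-192173 - 494716) = (⅑ + (154 - 13/(6 - 14)))*(-192173 - 494716) = (⅑ + (154 - 13/(-8)))*(-686889) = (⅑ + (154 - 13*(-⅛)))*(-686889) = (⅑ + (154 + 13/8))*(-686889) = (⅑ + 1245/8)*(-686889) = (11213/72)*(-686889) = -855787373/8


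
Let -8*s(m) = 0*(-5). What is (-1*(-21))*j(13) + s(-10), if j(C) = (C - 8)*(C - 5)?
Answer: 840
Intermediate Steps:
s(m) = 0 (s(m) = -0*(-5) = -⅛*0 = 0)
j(C) = (-8 + C)*(-5 + C)
(-1*(-21))*j(13) + s(-10) = (-1*(-21))*(40 + 13² - 13*13) + 0 = 21*(40 + 169 - 169) + 0 = 21*40 + 0 = 840 + 0 = 840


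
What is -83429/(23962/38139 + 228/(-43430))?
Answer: -69094928772165/515986984 ≈ -1.3391e+5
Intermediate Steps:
-83429/(23962/38139 + 228/(-43430)) = -83429/(23962*(1/38139) + 228*(-1/43430)) = -83429/(23962/38139 - 114/21715) = -83429/515986984/828188385 = -83429*828188385/515986984 = -69094928772165/515986984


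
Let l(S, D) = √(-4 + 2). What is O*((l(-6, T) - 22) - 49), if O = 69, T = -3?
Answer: -4899 + 69*I*√2 ≈ -4899.0 + 97.581*I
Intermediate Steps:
l(S, D) = I*√2 (l(S, D) = √(-2) = I*√2)
O*((l(-6, T) - 22) - 49) = 69*((I*√2 - 22) - 49) = 69*((-22 + I*√2) - 49) = 69*(-71 + I*√2) = -4899 + 69*I*√2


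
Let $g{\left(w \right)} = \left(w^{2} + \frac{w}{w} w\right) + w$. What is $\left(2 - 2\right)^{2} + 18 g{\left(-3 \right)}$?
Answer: $54$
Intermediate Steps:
$g{\left(w \right)} = w^{2} + 2 w$ ($g{\left(w \right)} = \left(w^{2} + 1 w\right) + w = \left(w^{2} + w\right) + w = \left(w + w^{2}\right) + w = w^{2} + 2 w$)
$\left(2 - 2\right)^{2} + 18 g{\left(-3 \right)} = \left(2 - 2\right)^{2} + 18 \left(- 3 \left(2 - 3\right)\right) = 0^{2} + 18 \left(\left(-3\right) \left(-1\right)\right) = 0 + 18 \cdot 3 = 0 + 54 = 54$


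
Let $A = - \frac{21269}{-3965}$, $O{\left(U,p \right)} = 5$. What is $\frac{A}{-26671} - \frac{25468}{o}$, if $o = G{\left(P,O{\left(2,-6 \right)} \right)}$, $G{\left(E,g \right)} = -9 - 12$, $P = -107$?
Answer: $\frac{2693253669371}{2220760815} \approx 1212.8$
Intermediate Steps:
$G{\left(E,g \right)} = -21$
$A = \frac{21269}{3965}$ ($A = \left(-21269\right) \left(- \frac{1}{3965}\right) = \frac{21269}{3965} \approx 5.3642$)
$o = -21$
$\frac{A}{-26671} - \frac{25468}{o} = \frac{21269}{3965 \left(-26671\right)} - \frac{25468}{-21} = \frac{21269}{3965} \left(- \frac{1}{26671}\right) - - \frac{25468}{21} = - \frac{21269}{105750515} + \frac{25468}{21} = \frac{2693253669371}{2220760815}$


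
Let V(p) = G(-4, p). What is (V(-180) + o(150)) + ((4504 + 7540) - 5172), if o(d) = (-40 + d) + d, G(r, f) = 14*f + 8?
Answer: 4620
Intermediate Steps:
G(r, f) = 8 + 14*f
V(p) = 8 + 14*p
o(d) = -40 + 2*d
(V(-180) + o(150)) + ((4504 + 7540) - 5172) = ((8 + 14*(-180)) + (-40 + 2*150)) + ((4504 + 7540) - 5172) = ((8 - 2520) + (-40 + 300)) + (12044 - 5172) = (-2512 + 260) + 6872 = -2252 + 6872 = 4620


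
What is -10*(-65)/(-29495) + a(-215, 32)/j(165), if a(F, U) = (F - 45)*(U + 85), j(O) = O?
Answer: -11964602/64889 ≈ -184.39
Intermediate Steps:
a(F, U) = (-45 + F)*(85 + U)
-10*(-65)/(-29495) + a(-215, 32)/j(165) = -10*(-65)/(-29495) + (-3825 - 45*32 + 85*(-215) - 215*32)/165 = 650*(-1/29495) + (-3825 - 1440 - 18275 - 6880)*(1/165) = -130/5899 - 30420*1/165 = -130/5899 - 2028/11 = -11964602/64889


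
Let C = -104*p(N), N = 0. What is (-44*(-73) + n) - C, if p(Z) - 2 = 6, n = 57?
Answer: 4101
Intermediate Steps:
p(Z) = 8 (p(Z) = 2 + 6 = 8)
C = -832 (C = -104*8 = -832)
(-44*(-73) + n) - C = (-44*(-73) + 57) - 1*(-832) = (3212 + 57) + 832 = 3269 + 832 = 4101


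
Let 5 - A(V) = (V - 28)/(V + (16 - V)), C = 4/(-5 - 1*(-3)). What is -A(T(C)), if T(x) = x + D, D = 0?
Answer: -55/8 ≈ -6.8750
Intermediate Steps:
C = -2 (C = 4/(-5 + 3) = 4/(-2) = 4*(-½) = -2)
T(x) = x (T(x) = x + 0 = x)
A(V) = 27/4 - V/16 (A(V) = 5 - (V - 28)/(V + (16 - V)) = 5 - (-28 + V)/16 = 5 - (-7/4 + V/16) = 5 + (7/4 - V/16) = 27/4 - V/16)
-A(T(C)) = -(27/4 - 1/16*(-2)) = -(27/4 + ⅛) = -1*55/8 = -55/8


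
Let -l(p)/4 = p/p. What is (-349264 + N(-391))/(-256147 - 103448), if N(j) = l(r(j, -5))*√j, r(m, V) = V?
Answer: 349264/359595 + 4*I*√391/359595 ≈ 0.97127 + 0.00021996*I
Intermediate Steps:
l(p) = -4 (l(p) = -4*p/p = -4*1 = -4)
N(j) = -4*√j
(-349264 + N(-391))/(-256147 - 103448) = (-349264 - 4*I*√391)/(-256147 - 103448) = (-349264 - 4*I*√391)/(-359595) = (-349264 - 4*I*√391)*(-1/359595) = 349264/359595 + 4*I*√391/359595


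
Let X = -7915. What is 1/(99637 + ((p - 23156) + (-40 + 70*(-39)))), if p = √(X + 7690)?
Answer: 73711/5433311746 - 15*I/5433311746 ≈ 1.3566e-5 - 2.7607e-9*I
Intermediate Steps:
p = 15*I (p = √(-7915 + 7690) = √(-225) = 15*I ≈ 15.0*I)
1/(99637 + ((p - 23156) + (-40 + 70*(-39)))) = 1/(99637 + ((15*I - 23156) + (-40 + 70*(-39)))) = 1/(99637 + ((-23156 + 15*I) + (-40 - 2730))) = 1/(99637 + ((-23156 + 15*I) - 2770)) = 1/(99637 + (-25926 + 15*I)) = 1/(73711 + 15*I) = (73711 - 15*I)/5433311746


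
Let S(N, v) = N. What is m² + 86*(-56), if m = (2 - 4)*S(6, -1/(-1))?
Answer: -4672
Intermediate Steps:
m = -12 (m = (2 - 4)*6 = -2*6 = -12)
m² + 86*(-56) = (-12)² + 86*(-56) = 144 - 4816 = -4672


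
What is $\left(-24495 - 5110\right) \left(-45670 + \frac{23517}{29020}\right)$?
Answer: $\frac{7847219027243}{5804} \approx 1.352 \cdot 10^{9}$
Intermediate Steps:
$\left(-24495 - 5110\right) \left(-45670 + \frac{23517}{29020}\right) = - 29605 \left(-45670 + 23517 \cdot \frac{1}{29020}\right) = - 29605 \left(-45670 + \frac{23517}{29020}\right) = \left(-29605\right) \left(- \frac{1325319883}{29020}\right) = \frac{7847219027243}{5804}$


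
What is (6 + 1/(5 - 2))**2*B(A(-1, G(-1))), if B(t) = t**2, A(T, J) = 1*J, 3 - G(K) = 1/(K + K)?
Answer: 17689/36 ≈ 491.36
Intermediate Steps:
G(K) = 3 - 1/(2*K) (G(K) = 3 - 1/(K + K) = 3 - 1/(2*K))
A(T, J) = J
(6 + 1/(5 - 2))**2*B(A(-1, G(-1))) = (6 + 1/(5 - 2))**2*(3 - 1/2/(-1))**2 = (6 + 1/3)**2*(3 - 1/2*(-1))**2 = (6 + 1/3)**2*(3 + 1/2)**2 = (19/3)**2*(7/2)**2 = (361/9)*(49/4) = 17689/36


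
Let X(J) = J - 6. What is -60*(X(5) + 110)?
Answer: -6540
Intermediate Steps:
X(J) = -6 + J
-60*(X(5) + 110) = -60*((-6 + 5) + 110) = -60*(-1 + 110) = -60*109 = -6540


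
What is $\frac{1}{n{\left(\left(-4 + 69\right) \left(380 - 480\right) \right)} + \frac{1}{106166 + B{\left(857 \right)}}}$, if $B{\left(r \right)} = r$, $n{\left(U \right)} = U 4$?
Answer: $- \frac{107023}{2782597999} \approx -3.8462 \cdot 10^{-5}$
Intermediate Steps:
$n{\left(U \right)} = 4 U$
$\frac{1}{n{\left(\left(-4 + 69\right) \left(380 - 480\right) \right)} + \frac{1}{106166 + B{\left(857 \right)}}} = \frac{1}{4 \left(-4 + 69\right) \left(380 - 480\right) + \frac{1}{106166 + 857}} = \frac{1}{4 \cdot 65 \left(-100\right) + \frac{1}{107023}} = \frac{1}{4 \left(-6500\right) + \frac{1}{107023}} = \frac{1}{-26000 + \frac{1}{107023}} = \frac{1}{- \frac{2782597999}{107023}} = - \frac{107023}{2782597999}$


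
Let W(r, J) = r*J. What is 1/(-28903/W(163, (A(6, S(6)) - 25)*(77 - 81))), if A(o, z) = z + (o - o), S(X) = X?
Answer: -12388/28903 ≈ -0.42861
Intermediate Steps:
A(o, z) = z (A(o, z) = z + 0 = z)
W(r, J) = J*r
1/(-28903/W(163, (A(6, S(6)) - 25)*(77 - 81))) = 1/(-28903*1/(163*(6 - 25)*(77 - 81))) = 1/(-28903/(-19*(-4)*163)) = 1/(-28903/(76*163)) = 1/(-28903/12388) = -12388/28903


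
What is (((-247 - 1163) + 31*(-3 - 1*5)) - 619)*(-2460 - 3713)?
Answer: 14055921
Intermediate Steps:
(((-247 - 1163) + 31*(-3 - 1*5)) - 619)*(-2460 - 3713) = ((-1410 + 31*(-3 - 5)) - 619)*(-6173) = ((-1410 + 31*(-8)) - 619)*(-6173) = ((-1410 - 248) - 619)*(-6173) = (-1658 - 619)*(-6173) = -2277*(-6173) = 14055921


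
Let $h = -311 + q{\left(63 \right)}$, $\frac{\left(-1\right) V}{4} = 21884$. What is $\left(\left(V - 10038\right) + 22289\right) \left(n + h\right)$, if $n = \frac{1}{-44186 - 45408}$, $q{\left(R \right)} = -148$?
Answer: $\frac{3095993764395}{89594} \approx 3.4556 \cdot 10^{7}$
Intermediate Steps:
$V = -87536$ ($V = \left(-4\right) 21884 = -87536$)
$h = -459$ ($h = -311 - 148 = -459$)
$n = - \frac{1}{89594}$ ($n = \frac{1}{-89594} = - \frac{1}{89594} \approx -1.1161 \cdot 10^{-5}$)
$\left(\left(V - 10038\right) + 22289\right) \left(n + h\right) = \left(\left(-87536 - 10038\right) + 22289\right) \left(- \frac{1}{89594} - 459\right) = \left(\left(-87536 - 10038\right) + 22289\right) \left(- \frac{41123647}{89594}\right) = \left(-97574 + 22289\right) \left(- \frac{41123647}{89594}\right) = \left(-75285\right) \left(- \frac{41123647}{89594}\right) = \frac{3095993764395}{89594}$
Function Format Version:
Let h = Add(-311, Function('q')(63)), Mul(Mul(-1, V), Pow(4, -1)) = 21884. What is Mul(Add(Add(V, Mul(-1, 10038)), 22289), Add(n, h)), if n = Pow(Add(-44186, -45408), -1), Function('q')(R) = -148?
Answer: Rational(3095993764395, 89594) ≈ 3.4556e+7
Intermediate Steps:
V = -87536 (V = Mul(-4, 21884) = -87536)
h = -459 (h = Add(-311, -148) = -459)
n = Rational(-1, 89594) (n = Pow(-89594, -1) = Rational(-1, 89594) ≈ -1.1161e-5)
Mul(Add(Add(V, Mul(-1, 10038)), 22289), Add(n, h)) = Mul(Add(Add(-87536, Mul(-1, 10038)), 22289), Add(Rational(-1, 89594), -459)) = Mul(Add(Add(-87536, -10038), 22289), Rational(-41123647, 89594)) = Mul(Add(-97574, 22289), Rational(-41123647, 89594)) = Mul(-75285, Rational(-41123647, 89594)) = Rational(3095993764395, 89594)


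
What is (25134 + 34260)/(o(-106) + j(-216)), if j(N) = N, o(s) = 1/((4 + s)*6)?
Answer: -36349128/132193 ≈ -274.97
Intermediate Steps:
o(s) = 1/(24 + 6*s)
(25134 + 34260)/(o(-106) + j(-216)) = (25134 + 34260)/(1/(6*(4 - 106)) - 216) = 59394/((1/6)/(-102) - 216) = 59394/((1/6)*(-1/102) - 216) = 59394/(-1/612 - 216) = 59394/(-132193/612) = 59394*(-612/132193) = -36349128/132193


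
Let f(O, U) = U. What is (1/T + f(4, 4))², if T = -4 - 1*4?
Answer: 961/64 ≈ 15.016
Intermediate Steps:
T = -8 (T = -4 - 4 = -8)
(1/T + f(4, 4))² = (1/(-8) + 4)² = (-⅛ + 4)² = (31/8)² = 961/64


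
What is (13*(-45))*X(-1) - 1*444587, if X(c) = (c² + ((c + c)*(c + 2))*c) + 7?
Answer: -450437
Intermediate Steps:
X(c) = 7 + c² + 2*c²*(2 + c) (X(c) = (c² + ((2*c)*(2 + c))*c) + 7 = (c² + (2*c*(2 + c))*c) + 7 = (c² + 2*c²*(2 + c)) + 7 = 7 + c² + 2*c²*(2 + c))
(13*(-45))*X(-1) - 1*444587 = (13*(-45))*(7 + 2*(-1)³ + 5*(-1)²) - 1*444587 = -585*(7 + 2*(-1) + 5*1) - 444587 = -585*(7 - 2 + 5) - 444587 = -585*10 - 444587 = -5850 - 444587 = -450437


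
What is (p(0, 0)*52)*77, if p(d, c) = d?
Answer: 0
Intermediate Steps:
(p(0, 0)*52)*77 = (0*52)*77 = 0*77 = 0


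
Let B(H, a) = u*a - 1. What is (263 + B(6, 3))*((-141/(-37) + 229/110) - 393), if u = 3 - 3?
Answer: -206394037/2035 ≈ -1.0142e+5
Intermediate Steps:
u = 0
B(H, a) = -1 (B(H, a) = 0*a - 1 = 0 - 1 = -1)
(263 + B(6, 3))*((-141/(-37) + 229/110) - 393) = (263 - 1)*((-141/(-37) + 229/110) - 393) = 262*((-141*(-1/37) + 229*(1/110)) - 393) = 262*((141/37 + 229/110) - 393) = 262*(23983/4070 - 393) = 262*(-1575527/4070) = -206394037/2035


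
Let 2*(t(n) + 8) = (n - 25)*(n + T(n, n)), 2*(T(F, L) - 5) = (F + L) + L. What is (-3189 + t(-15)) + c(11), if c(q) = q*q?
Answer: -2426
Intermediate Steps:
T(F, L) = 5 + L + F/2 (T(F, L) = 5 + ((F + L) + L)/2 = 5 + (F + 2*L)/2 = 5 + (L + F/2) = 5 + L + F/2)
c(q) = q²
t(n) = -8 + (-25 + n)*(5 + 5*n/2)/2 (t(n) = -8 + ((n - 25)*(n + (5 + n + n/2)))/2 = -8 + ((-25 + n)*(n + (5 + 3*n/2)))/2 = -8 + ((-25 + n)*(5 + 5*n/2))/2 = -8 + (-25 + n)*(5 + 5*n/2)/2)
(-3189 + t(-15)) + c(11) = (-3189 + (-141/2 - 115/4*(-15) + (5/4)*(-15)²)) + 11² = (-3189 + (-141/2 + 1725/4 + (5/4)*225)) + 121 = (-3189 + (-141/2 + 1725/4 + 1125/4)) + 121 = (-3189 + 642) + 121 = -2547 + 121 = -2426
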